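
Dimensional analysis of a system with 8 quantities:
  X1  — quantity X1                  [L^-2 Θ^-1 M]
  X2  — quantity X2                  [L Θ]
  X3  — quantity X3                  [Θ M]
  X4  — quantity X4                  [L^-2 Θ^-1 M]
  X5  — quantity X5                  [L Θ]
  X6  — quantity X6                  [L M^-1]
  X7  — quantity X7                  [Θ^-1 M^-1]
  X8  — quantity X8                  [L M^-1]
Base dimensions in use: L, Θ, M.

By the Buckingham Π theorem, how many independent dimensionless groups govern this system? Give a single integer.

Dimensional matrix (L×Θ×M by X1×X2×X3×X4×X5×X6×X7×X8):
  L: [-2  1  0 -2  1  1  0  1]
  Θ: [-1  1  1 -1  1  0 -1  0]
  M: [ 1  0  1  1  0 -1 -1 -1]
Echelon form has 2 nonzero rows (pivots: X1,X2)
n=8, r=2 ⇒ 6 dimensionless groups

6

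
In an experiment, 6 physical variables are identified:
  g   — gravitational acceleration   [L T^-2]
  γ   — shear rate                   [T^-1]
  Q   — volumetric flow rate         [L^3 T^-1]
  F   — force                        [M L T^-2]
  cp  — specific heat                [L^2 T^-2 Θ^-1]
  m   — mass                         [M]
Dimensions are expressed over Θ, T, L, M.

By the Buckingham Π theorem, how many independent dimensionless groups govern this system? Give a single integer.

Dimensional matrix (Θ×T×L×M by g×γ×Q×F×cp×m):
  Θ: [ 0  0  0  0 -1  0]
  T: [-2 -1 -1 -2 -2  0]
  L: [ 1  0  3  1  2  0]
  M: [ 0  0  0  1  0  1]
RREF → pivots at {g,γ,F,cp} ⇒ r = 4
n=6, r=4 ⇒ 2 dimensionless groups

2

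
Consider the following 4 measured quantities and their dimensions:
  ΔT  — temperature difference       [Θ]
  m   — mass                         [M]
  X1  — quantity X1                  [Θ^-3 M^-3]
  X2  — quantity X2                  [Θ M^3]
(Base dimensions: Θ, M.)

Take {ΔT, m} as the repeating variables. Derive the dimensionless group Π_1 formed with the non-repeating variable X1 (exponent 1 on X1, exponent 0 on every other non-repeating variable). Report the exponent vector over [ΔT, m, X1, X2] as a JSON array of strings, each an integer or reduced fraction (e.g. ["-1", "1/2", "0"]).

Exponent matrix [Θ,M] × [ΔT,m,X1,X2]:
  Θ: [ 1  0 -3  1]
  M: [ 0  1 -3  3]
RREF → pivots at {ΔT,m} ⇒ r = 2
Repeat: ΔT,m; free: X1,X2
RREF:
  r0: [   1    0   -3    1]
  r1: [   0    1   -3    3]
Fix exponent of X1 at 1, X2 at 0; solve each RREF row for its pivot's exponent:
  r0: exp(ΔT) + (-3)·1 = 0 ⇒ exp(ΔT) = 3
  r1: exp(m) + (-3)·1 = 0 ⇒ exp(m) = 3
Π_1 = ΔT^3 · m^3 · X1

["3", "3", "1", "0"]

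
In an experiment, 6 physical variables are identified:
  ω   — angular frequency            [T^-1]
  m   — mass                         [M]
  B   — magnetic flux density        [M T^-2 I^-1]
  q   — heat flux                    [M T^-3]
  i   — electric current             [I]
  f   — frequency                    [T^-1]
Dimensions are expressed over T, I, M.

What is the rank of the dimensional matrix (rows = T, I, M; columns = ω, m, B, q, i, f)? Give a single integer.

Write exponents as rows T,I,M / cols ω,m,B,q,i,f:
  T: [-1  0 -2 -3  0 -1]
  I: [ 0  0 -1  0  1  0]
  M: [ 0  1  1  1  0  0]
RREF → pivots at {ω,m,B} ⇒ r = 3

3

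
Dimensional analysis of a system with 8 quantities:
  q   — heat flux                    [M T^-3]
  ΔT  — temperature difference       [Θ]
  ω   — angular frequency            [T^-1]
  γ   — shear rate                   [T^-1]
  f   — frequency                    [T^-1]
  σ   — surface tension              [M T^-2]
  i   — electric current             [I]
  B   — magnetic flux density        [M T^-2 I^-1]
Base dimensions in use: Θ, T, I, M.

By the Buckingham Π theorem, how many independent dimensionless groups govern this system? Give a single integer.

4

Write exponents as rows Θ,T,I,M / cols q,ΔT,ω,γ,f,σ,i,B:
  Θ: [ 0  1  0  0  0  0  0  0]
  T: [-3  0 -1 -1 -1 -2  0 -2]
  I: [ 0  0  0  0  0  0  1 -1]
  M: [ 1  0  0  0  0  1  0  1]
Row reduction gives pivot columns q,ΔT,ω,i; rank = 4
Π count = n − r = 8 − 4 = 4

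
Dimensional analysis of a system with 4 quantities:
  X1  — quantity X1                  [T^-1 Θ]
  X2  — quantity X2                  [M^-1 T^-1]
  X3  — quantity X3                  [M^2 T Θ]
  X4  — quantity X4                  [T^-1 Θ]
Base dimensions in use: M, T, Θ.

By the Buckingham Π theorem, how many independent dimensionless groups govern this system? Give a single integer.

Write exponents as rows M,T,Θ / cols X1,X2,X3,X4:
  M: [ 0 -1  2  0]
  T: [-1 -1  1 -1]
  Θ: [ 1  0  1  1]
RREF → pivots at {X1,X2} ⇒ r = 2
4 vars − rank 2 = 2 Π groups

2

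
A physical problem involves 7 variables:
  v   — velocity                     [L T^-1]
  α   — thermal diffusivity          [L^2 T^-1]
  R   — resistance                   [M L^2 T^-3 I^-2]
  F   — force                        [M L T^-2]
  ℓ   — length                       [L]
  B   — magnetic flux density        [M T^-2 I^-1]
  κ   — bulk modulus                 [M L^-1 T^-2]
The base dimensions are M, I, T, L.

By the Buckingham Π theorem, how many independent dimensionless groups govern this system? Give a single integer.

3

Dimensional matrix (M×I×T×L by v×α×R×F×ℓ×B×κ):
  M: [ 0  0  1  1  0  1  1]
  I: [ 0  0 -2  0  0 -1  0]
  T: [-1 -1 -3 -2  0 -2 -2]
  L: [ 1  2  2  1  1  0 -1]
Echelon form has 4 nonzero rows (pivots: v,α,R,F)
n=7, r=4 ⇒ 3 dimensionless groups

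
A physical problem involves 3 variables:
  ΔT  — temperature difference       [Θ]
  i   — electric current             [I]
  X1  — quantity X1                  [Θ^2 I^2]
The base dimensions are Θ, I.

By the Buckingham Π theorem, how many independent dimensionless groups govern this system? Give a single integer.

1

Write exponents as rows Θ,I / cols ΔT,i,X1:
  Θ: [ 1  0  2]
  I: [ 0  1  2]
Row reduction gives pivot columns ΔT,i; rank = 2
n=3, r=2 ⇒ 1 dimensionless group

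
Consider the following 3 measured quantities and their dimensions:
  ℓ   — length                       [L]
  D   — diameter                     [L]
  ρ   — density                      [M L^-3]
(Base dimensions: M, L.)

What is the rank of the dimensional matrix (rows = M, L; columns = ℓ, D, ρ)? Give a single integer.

Dimensional matrix (M×L by ℓ×D×ρ):
  M: [ 0  0  1]
  L: [ 1  1 -3]
Row reduction gives pivot columns ℓ,ρ; rank = 2

2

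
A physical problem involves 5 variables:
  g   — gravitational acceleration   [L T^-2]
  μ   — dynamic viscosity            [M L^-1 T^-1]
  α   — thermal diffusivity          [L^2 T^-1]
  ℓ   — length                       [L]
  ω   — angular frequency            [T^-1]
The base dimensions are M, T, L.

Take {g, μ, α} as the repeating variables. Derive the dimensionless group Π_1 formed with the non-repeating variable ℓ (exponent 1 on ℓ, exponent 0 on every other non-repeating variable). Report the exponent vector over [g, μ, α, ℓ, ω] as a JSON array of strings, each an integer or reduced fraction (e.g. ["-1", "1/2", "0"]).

Dimensional matrix (M×T×L by g×μ×α×ℓ×ω):
  M: [ 0  1  0  0  0]
  T: [-2 -1 -1  0 -1]
  L: [ 1 -1  2  1  0]
Row reduction gives pivot columns g,μ,α; rank = 3
Repeat: g,μ,α; free: ℓ,ω
RREF:
  r0: [   1    0    0 -1/3  2/3]
  r1: [   0    1    0    0    0]
  r2: [   0    0    1  2/3 -1/3]
Fix exponent of ℓ at 1, ω at 0; solve each RREF row for its pivot's exponent:
  r0: exp(g) + (-1/3)·1 = 0 ⇒ exp(g) = 1/3
  r1: exp(μ) + (0)·1 = 0 ⇒ exp(μ) = 0
  r2: exp(α) + (2/3)·1 = 0 ⇒ exp(α) = -2/3
Π_1 = g^(1/3) · α^(-2/3) · ℓ

["1/3", "0", "-2/3", "1", "0"]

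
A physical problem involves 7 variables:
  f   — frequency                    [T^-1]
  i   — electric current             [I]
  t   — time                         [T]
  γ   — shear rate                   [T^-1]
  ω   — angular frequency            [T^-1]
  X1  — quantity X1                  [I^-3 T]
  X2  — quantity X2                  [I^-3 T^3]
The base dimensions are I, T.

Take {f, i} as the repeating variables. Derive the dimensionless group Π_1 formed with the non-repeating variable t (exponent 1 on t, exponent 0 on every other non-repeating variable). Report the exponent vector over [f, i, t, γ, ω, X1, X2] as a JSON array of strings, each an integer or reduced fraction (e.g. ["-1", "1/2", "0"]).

Dimensional matrix (I×T by f×i×t×γ×ω×X1×X2):
  I: [ 0  1  0  0  0 -3 -3]
  T: [-1  0  1 -1 -1  1  3]
RREF → pivots at {f,i} ⇒ r = 2
Pivot set = {f,i}, free = {t,γ,ω,X1,X2}
RREF:
  r0: [   1    0   -1    1    1   -1   -3]
  r1: [   0    1    0    0    0   -3   -3]
Fix exponent of t at 1, γ at 0, ω at 0, X1 at 0, X2 at 0; solve each RREF row for its pivot's exponent:
  r0: exp(f) + (-1)·1 = 0 ⇒ exp(f) = 1
  r1: exp(i) + (0)·1 = 0 ⇒ exp(i) = 0
Π_1 = f · t

["1", "0", "1", "0", "0", "0", "0"]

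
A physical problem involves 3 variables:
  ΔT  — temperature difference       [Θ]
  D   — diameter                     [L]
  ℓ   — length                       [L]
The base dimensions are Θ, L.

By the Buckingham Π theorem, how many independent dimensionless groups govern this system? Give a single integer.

Dimensional matrix (Θ×L by ΔT×D×ℓ):
  Θ: [ 1  0  0]
  L: [ 0  1  1]
Row reduction gives pivot columns ΔT,D; rank = 2
3 vars − rank 2 = 1 Π group

1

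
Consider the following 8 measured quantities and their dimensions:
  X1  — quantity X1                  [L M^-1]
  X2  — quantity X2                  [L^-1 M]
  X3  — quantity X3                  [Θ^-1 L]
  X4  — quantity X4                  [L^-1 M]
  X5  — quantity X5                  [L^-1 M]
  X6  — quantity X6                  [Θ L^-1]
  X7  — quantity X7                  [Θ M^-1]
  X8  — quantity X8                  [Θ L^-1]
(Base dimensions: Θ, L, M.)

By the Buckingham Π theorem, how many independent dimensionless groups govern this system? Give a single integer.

Write exponents as rows Θ,L,M / cols X1,X2,X3,X4,X5,X6,X7,X8:
  Θ: [ 0  0 -1  0  0  1  1  1]
  L: [ 1 -1  1 -1 -1 -1  0 -1]
  M: [-1  1  0  1  1  0 -1  0]
RREF → pivots at {X1,X3} ⇒ r = 2
8 vars − rank 2 = 6 Π groups

6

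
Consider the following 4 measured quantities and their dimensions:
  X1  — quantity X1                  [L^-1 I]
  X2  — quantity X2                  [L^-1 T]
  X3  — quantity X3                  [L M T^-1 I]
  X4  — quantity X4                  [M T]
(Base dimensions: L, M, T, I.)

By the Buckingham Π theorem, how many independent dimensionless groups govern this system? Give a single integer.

Write exponents as rows L,M,T,I / cols X1,X2,X3,X4:
  L: [-1 -1  1  0]
  M: [ 0  0  1  1]
  T: [ 0  1 -1  1]
  I: [ 1  0  1  0]
Echelon form has 3 nonzero rows (pivots: X1,X2,X3)
4 vars − rank 3 = 1 Π group

1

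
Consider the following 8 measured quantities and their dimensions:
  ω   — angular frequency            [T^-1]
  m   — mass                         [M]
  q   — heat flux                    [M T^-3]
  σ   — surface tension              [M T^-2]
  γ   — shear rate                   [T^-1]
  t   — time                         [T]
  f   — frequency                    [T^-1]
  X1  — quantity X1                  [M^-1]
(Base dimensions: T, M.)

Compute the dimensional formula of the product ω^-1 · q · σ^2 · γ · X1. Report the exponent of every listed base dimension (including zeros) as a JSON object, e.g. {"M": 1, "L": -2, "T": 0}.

{"T": -7, "M": 2}

Exponent matrix [T,M] × [ω,m,q,σ,γ,t,f,X1]:
  T: [-1  0 -3 -2 -1  1 -1  0]
  M: [ 0  1  1  1  0  0  0 -1]
  [T]: (-1)·-1+(1)·-3+(2)·-2+(1)·-1+(1)·0 = -7
  [M]: (-1)·0+(1)·1+(2)·1+(1)·0+(1)·-1 = 2
⇒ T^-7 M^2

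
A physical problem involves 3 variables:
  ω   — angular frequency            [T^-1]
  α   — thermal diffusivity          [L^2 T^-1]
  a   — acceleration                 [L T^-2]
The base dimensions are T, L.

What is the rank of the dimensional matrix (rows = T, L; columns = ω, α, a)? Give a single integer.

Write exponents as rows T,L / cols ω,α,a:
  T: [-1 -1 -2]
  L: [ 0  2  1]
RREF → pivots at {ω,α} ⇒ r = 2

2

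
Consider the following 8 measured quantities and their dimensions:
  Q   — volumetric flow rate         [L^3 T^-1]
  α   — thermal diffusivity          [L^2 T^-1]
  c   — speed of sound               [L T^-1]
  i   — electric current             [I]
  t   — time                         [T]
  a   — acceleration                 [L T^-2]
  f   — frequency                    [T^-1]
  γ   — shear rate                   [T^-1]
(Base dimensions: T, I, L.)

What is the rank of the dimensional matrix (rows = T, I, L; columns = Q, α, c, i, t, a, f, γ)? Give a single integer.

3

Exponent matrix [T,I,L] × [Q,α,c,i,t,a,f,γ]:
  T: [-1 -1 -1  0  1 -2 -1 -1]
  I: [ 0  0  0  1  0  0  0  0]
  L: [ 3  2  1  0  0  1  0  0]
Echelon form has 3 nonzero rows (pivots: Q,α,i)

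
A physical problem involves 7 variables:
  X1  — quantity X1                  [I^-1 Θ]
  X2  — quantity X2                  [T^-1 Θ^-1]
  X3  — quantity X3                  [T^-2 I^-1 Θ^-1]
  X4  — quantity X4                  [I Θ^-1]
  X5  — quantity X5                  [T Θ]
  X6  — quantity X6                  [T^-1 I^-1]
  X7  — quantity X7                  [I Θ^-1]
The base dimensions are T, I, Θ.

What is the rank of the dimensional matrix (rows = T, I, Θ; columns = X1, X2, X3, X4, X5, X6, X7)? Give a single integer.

Exponent matrix [T,I,Θ] × [X1,X2,X3,X4,X5,X6,X7]:
  T: [ 0 -1 -2  0  1 -1  0]
  I: [-1  0 -1  1  0 -1  1]
  Θ: [ 1 -1 -1 -1  1  0 -1]
Echelon form has 2 nonzero rows (pivots: X1,X2)

2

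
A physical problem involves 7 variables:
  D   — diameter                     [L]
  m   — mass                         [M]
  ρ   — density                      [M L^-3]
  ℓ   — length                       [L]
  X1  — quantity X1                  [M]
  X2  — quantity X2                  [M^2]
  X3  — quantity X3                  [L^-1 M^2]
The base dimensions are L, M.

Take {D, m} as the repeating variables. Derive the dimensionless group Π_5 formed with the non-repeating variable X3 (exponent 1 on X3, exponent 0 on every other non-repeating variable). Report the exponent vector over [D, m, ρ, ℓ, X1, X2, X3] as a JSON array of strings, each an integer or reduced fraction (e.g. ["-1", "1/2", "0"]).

["1", "-2", "0", "0", "0", "0", "1"]

Write exponents as rows L,M / cols D,m,ρ,ℓ,X1,X2,X3:
  L: [ 1  0 -3  1  0  0 -1]
  M: [ 0  1  1  0  1  2  2]
RREF → pivots at {D,m} ⇒ r = 2
Pivot set = {D,m}, free = {ρ,ℓ,X1,X2,X3}
RREF:
  r0: [   1    0   -3    1    0    0   -1]
  r1: [   0    1    1    0    1    2    2]
Fix exponent of X3 at 1, ρ at 0, ℓ at 0, X1 at 0, X2 at 0; solve each RREF row for its pivot's exponent:
  r0: exp(D) + (-1)·1 = 0 ⇒ exp(D) = 1
  r1: exp(m) + (2)·1 = 0 ⇒ exp(m) = -2
Π_5 = D · m^-2 · X3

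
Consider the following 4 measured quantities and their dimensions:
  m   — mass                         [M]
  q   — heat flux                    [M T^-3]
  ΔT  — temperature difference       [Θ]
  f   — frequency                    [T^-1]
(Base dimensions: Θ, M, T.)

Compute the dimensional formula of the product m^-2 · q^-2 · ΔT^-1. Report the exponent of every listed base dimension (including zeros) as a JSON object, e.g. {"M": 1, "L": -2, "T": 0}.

Exponent matrix [Θ,M,T] × [m,q,ΔT,f]:
  Θ: [ 0  0  1  0]
  M: [ 1  1  0  0]
  T: [ 0 -3  0 -1]
  [Θ]: (-2)·0+(-2)·0+(-1)·1 = -1
  [M]: (-2)·1+(-2)·1+(-1)·0 = -4
  [T]: (-2)·0+(-2)·-3+(-1)·0 = 6
⇒ Θ^-1 M^-4 T^6

{"Θ": -1, "M": -4, "T": 6}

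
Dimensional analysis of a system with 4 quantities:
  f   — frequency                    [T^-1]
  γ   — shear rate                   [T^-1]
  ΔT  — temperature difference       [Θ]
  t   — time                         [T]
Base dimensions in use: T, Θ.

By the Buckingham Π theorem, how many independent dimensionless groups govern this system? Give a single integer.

Dimensional matrix (T×Θ by f×γ×ΔT×t):
  T: [-1 -1  0  1]
  Θ: [ 0  0  1  0]
RREF → pivots at {f,ΔT} ⇒ r = 2
4 vars − rank 2 = 2 Π groups

2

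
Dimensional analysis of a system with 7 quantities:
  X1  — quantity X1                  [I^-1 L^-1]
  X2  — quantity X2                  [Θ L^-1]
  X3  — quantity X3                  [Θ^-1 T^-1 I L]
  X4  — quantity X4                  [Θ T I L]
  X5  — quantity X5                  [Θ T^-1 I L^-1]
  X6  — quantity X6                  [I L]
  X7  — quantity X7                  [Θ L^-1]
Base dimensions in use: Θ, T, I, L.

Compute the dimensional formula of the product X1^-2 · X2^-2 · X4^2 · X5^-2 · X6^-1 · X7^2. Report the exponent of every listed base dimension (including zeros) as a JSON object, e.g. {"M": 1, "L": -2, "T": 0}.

{"Θ": 0, "T": 4, "I": 1, "L": 5}

Dimensional matrix (Θ×T×I×L by X1×X2×X3×X4×X5×X6×X7):
  Θ: [ 0  1 -1  1  1  0  1]
  T: [ 0  0 -1  1 -1  0  0]
  I: [-1  0  1  1  1  1  0]
  L: [-1 -1  1  1 -1  1 -1]
  [Θ]: (-2)·0+(-2)·1+(2)·1+(-2)·1+(-1)·0+(2)·1 = 0
  [T]: (-2)·0+(-2)·0+(2)·1+(-2)·-1+(-1)·0+(2)·0 = 4
  [I]: (-2)·-1+(-2)·0+(2)·1+(-2)·1+(-1)·1+(2)·0 = 1
  [L]: (-2)·-1+(-2)·-1+(2)·1+(-2)·-1+(-1)·1+(2)·-1 = 5
⇒ T^4 I L^5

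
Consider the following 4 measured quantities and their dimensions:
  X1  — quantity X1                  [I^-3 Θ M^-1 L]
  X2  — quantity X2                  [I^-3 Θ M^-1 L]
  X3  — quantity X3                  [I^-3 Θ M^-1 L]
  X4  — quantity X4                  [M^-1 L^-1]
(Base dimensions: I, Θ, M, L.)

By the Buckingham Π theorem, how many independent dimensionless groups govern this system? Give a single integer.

2

Write exponents as rows I,Θ,M,L / cols X1,X2,X3,X4:
  I: [-3 -3 -3  0]
  Θ: [ 1  1  1  0]
  M: [-1 -1 -1 -1]
  L: [ 1  1  1 -1]
Echelon form has 2 nonzero rows (pivots: X1,X4)
Π count = n − r = 4 − 2 = 2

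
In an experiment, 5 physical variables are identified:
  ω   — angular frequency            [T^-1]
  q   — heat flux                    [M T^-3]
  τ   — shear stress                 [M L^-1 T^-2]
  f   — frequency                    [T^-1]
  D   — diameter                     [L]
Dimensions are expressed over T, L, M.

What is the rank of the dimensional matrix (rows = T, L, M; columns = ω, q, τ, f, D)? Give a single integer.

Exponent matrix [T,L,M] × [ω,q,τ,f,D]:
  T: [-1 -3 -2 -1  0]
  L: [ 0  0 -1  0  1]
  M: [ 0  1  1  0  0]
Echelon form has 3 nonzero rows (pivots: ω,q,τ)

3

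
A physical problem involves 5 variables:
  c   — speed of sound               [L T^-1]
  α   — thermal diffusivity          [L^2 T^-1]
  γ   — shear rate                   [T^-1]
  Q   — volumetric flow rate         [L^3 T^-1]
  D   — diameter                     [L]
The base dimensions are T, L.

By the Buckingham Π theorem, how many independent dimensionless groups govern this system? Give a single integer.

3

Write exponents as rows T,L / cols c,α,γ,Q,D:
  T: [-1 -1 -1 -1  0]
  L: [ 1  2  0  3  1]
Echelon form has 2 nonzero rows (pivots: c,α)
Π count = n − r = 5 − 2 = 3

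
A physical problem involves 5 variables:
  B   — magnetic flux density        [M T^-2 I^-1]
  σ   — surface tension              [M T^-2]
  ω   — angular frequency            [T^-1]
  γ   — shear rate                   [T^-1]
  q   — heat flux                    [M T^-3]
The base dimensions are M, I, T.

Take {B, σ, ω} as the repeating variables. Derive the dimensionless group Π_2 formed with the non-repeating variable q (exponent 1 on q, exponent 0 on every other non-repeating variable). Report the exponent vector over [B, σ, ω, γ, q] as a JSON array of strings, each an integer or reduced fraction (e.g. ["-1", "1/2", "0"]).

["0", "-1", "-1", "0", "1"]

Dimensional matrix (M×I×T by B×σ×ω×γ×q):
  M: [ 1  1  0  0  1]
  I: [-1  0  0  0  0]
  T: [-2 -2 -1 -1 -3]
Row reduction gives pivot columns B,σ,ω; rank = 3
Pivot set = {B,σ,ω}, free = {γ,q}
RREF:
  r0: [   1    0    0    0    0]
  r1: [   0    1    0    0    1]
  r2: [   0    0    1    1    1]
Fix exponent of q at 1, γ at 0; solve each RREF row for its pivot's exponent:
  r0: exp(B) + (0)·1 = 0 ⇒ exp(B) = 0
  r1: exp(σ) + (1)·1 = 0 ⇒ exp(σ) = -1
  r2: exp(ω) + (1)·1 = 0 ⇒ exp(ω) = -1
Π_2 = σ^-1 · ω^-1 · q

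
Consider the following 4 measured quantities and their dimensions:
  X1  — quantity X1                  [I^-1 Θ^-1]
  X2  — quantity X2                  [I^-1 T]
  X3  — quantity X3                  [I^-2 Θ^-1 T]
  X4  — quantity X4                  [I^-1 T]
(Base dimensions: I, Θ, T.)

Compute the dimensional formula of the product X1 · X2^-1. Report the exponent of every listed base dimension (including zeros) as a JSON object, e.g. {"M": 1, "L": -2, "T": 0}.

{"I": 0, "Θ": -1, "T": -1}

Write exponents as rows I,Θ,T / cols X1,X2,X3,X4:
  I: [-1 -1 -2 -1]
  Θ: [-1  0 -1  0]
  T: [ 0  1  1  1]
  [I]: (1)·-1+(-1)·-1 = 0
  [Θ]: (1)·-1+(-1)·0 = -1
  [T]: (1)·0+(-1)·1 = -1
⇒ Θ^-1 T^-1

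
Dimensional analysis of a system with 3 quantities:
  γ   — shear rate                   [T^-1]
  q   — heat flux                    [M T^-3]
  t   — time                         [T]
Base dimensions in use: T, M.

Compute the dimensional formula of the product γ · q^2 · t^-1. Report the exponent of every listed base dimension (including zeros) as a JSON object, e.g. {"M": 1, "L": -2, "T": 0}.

Exponent matrix [T,M] × [γ,q,t]:
  T: [-1 -3  1]
  M: [ 0  1  0]
  [T]: (1)·-1+(2)·-3+(-1)·1 = -8
  [M]: (1)·0+(2)·1+(-1)·0 = 2
⇒ T^-8 M^2

{"T": -8, "M": 2}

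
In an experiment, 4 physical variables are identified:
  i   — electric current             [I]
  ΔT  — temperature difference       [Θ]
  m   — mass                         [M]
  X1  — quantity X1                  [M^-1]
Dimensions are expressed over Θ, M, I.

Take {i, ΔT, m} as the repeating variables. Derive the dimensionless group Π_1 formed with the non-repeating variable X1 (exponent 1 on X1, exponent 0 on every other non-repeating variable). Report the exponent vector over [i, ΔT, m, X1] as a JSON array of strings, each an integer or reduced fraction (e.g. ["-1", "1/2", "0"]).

["0", "0", "1", "1"]

Dimensional matrix (Θ×M×I by i×ΔT×m×X1):
  Θ: [ 0  1  0  0]
  M: [ 0  0  1 -1]
  I: [ 1  0  0  0]
RREF → pivots at {i,ΔT,m} ⇒ r = 3
Repeat: i,ΔT,m; free: X1
RREF:
  r0: [   1    0    0    0]
  r1: [   0    1    0    0]
  r2: [   0    0    1   -1]
Fix exponent of X1 at 1; solve each RREF row for its pivot's exponent:
  r0: exp(i) + (0)·1 = 0 ⇒ exp(i) = 0
  r1: exp(ΔT) + (0)·1 = 0 ⇒ exp(ΔT) = 0
  r2: exp(m) + (-1)·1 = 0 ⇒ exp(m) = 1
Π_1 = m · X1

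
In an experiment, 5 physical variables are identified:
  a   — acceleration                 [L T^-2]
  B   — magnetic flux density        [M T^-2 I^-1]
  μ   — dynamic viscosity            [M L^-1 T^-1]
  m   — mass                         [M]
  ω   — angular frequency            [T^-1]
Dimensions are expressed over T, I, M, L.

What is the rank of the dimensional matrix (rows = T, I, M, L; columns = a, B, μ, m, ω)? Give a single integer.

4

Dimensional matrix (T×I×M×L by a×B×μ×m×ω):
  T: [-2 -2 -1  0 -1]
  I: [ 0 -1  0  0  0]
  M: [ 0  1  1  1  0]
  L: [ 1  0 -1  0  0]
Row reduction gives pivot columns a,B,μ,m; rank = 4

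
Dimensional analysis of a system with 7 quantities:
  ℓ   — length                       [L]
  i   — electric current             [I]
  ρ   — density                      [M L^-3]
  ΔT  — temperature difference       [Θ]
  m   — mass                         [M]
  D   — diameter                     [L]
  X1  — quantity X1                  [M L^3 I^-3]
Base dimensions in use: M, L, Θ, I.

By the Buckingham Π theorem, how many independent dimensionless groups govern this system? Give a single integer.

Exponent matrix [M,L,Θ,I] × [ℓ,i,ρ,ΔT,m,D,X1]:
  M: [ 0  0  1  0  1  0  1]
  L: [ 1  0 -3  0  0  1  3]
  Θ: [ 0  0  0  1  0  0  0]
  I: [ 0  1  0  0  0  0 -3]
RREF → pivots at {ℓ,i,ρ,ΔT} ⇒ r = 4
Π count = n − r = 7 − 4 = 3

3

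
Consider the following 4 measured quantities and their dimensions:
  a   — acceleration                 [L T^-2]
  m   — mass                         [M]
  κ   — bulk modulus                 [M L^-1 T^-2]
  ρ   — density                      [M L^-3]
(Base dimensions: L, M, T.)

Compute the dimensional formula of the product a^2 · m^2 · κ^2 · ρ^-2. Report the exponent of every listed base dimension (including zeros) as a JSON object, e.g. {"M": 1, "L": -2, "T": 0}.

{"L": 6, "M": 2, "T": -8}

Exponent matrix [L,M,T] × [a,m,κ,ρ]:
  L: [ 1  0 -1 -3]
  M: [ 0  1  1  1]
  T: [-2  0 -2  0]
  [L]: (2)·1+(2)·0+(2)·-1+(-2)·-3 = 6
  [M]: (2)·0+(2)·1+(2)·1+(-2)·1 = 2
  [T]: (2)·-2+(2)·0+(2)·-2+(-2)·0 = -8
⇒ L^6 M^2 T^-8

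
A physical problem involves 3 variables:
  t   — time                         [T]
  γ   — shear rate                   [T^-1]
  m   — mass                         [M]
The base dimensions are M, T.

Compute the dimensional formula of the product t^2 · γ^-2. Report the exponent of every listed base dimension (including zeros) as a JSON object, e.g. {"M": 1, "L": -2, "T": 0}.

Dimensional matrix (M×T by t×γ×m):
  M: [ 0  0  1]
  T: [ 1 -1  0]
  [M]: (2)·0+(-2)·0 = 0
  [T]: (2)·1+(-2)·-1 = 4
⇒ T^4

{"M": 0, "T": 4}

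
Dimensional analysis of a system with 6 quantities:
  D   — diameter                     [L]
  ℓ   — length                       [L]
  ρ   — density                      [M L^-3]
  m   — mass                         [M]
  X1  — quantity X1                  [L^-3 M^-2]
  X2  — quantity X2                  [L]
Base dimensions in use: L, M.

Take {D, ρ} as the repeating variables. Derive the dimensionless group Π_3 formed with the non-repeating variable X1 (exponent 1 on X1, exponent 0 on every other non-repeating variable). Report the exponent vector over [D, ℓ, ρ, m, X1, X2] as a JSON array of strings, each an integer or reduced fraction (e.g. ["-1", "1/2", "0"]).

Exponent matrix [L,M] × [D,ℓ,ρ,m,X1,X2]:
  L: [ 1  1 -3  0 -3  1]
  M: [ 0  0  1  1 -2  0]
RREF → pivots at {D,ρ} ⇒ r = 2
Repeat: D,ρ; free: ℓ,m,X1,X2
RREF:
  r0: [   1    1    0    3   -9    1]
  r1: [   0    0    1    1   -2    0]
Fix exponent of X1 at 1, ℓ at 0, m at 0, X2 at 0; solve each RREF row for its pivot's exponent:
  r0: exp(D) + (-9)·1 = 0 ⇒ exp(D) = 9
  r1: exp(ρ) + (-2)·1 = 0 ⇒ exp(ρ) = 2
Π_3 = D^9 · ρ^2 · X1

["9", "0", "2", "0", "1", "0"]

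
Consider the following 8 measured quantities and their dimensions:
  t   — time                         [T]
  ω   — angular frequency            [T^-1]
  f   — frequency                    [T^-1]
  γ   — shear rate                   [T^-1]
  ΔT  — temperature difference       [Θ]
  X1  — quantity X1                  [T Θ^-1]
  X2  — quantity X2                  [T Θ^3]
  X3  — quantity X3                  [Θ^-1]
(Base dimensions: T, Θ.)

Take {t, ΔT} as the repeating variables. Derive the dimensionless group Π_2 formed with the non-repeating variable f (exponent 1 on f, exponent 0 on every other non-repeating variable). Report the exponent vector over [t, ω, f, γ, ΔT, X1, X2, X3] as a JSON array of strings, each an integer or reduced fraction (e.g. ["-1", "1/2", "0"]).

["1", "0", "1", "0", "0", "0", "0", "0"]

Write exponents as rows T,Θ / cols t,ω,f,γ,ΔT,X1,X2,X3:
  T: [ 1 -1 -1 -1  0  1  1  0]
  Θ: [ 0  0  0  0  1 -1  3 -1]
Echelon form has 2 nonzero rows (pivots: t,ΔT)
Repeat: t,ΔT; free: ω,f,γ,X1,X2,X3
RREF:
  r0: [   1   -1   -1   -1    0    1    1    0]
  r1: [   0    0    0    0    1   -1    3   -1]
Fix exponent of f at 1, ω at 0, γ at 0, X1 at 0, X2 at 0, X3 at 0; solve each RREF row for its pivot's exponent:
  r0: exp(t) + (-1)·1 = 0 ⇒ exp(t) = 1
  r1: exp(ΔT) + (0)·1 = 0 ⇒ exp(ΔT) = 0
Π_2 = t · f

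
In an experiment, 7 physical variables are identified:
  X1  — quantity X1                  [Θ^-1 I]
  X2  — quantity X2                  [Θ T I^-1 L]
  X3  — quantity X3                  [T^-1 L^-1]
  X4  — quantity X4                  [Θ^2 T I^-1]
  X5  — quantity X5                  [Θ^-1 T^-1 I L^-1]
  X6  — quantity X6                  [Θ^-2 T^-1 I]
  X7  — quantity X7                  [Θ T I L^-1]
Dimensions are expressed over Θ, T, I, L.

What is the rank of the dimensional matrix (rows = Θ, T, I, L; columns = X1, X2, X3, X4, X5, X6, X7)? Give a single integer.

Exponent matrix [Θ,T,I,L] × [X1,X2,X3,X4,X5,X6,X7]:
  Θ: [-1  1  0  2 -1 -2  1]
  T: [ 0  1 -1  1 -1 -1  1]
  I: [ 1 -1  0 -1  1  1  1]
  L: [ 0  1 -1  0 -1  0 -1]
Echelon form has 3 nonzero rows (pivots: X1,X2,X4)

3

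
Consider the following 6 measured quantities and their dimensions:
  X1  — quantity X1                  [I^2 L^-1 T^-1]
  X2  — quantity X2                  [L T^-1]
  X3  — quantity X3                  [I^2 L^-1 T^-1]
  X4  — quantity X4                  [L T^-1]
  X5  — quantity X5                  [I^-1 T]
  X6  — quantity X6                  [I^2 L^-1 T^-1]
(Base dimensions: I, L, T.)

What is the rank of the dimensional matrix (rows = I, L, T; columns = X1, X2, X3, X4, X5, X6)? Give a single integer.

Write exponents as rows I,L,T / cols X1,X2,X3,X4,X5,X6:
  I: [ 2  0  2  0 -1  2]
  L: [-1  1 -1  1  0 -1]
  T: [-1 -1 -1 -1  1 -1]
RREF → pivots at {X1,X2} ⇒ r = 2

2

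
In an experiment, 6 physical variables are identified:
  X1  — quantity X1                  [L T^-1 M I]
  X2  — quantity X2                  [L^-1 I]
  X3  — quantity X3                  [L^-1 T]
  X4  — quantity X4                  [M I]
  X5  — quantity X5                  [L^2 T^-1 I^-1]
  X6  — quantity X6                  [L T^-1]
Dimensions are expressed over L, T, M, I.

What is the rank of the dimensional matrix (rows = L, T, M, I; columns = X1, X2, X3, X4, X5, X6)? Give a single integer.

3

Dimensional matrix (L×T×M×I by X1×X2×X3×X4×X5×X6):
  L: [ 1 -1 -1  0  2  1]
  T: [-1  0  1  0 -1 -1]
  M: [ 1  0  0  1  0  0]
  I: [ 1  1  0  1 -1  0]
Echelon form has 3 nonzero rows (pivots: X1,X2,X3)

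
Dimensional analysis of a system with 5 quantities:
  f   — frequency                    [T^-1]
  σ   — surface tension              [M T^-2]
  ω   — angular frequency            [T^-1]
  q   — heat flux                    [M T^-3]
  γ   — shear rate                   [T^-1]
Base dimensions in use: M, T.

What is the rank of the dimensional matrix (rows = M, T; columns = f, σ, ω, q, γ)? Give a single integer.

Dimensional matrix (M×T by f×σ×ω×q×γ):
  M: [ 0  1  0  1  0]
  T: [-1 -2 -1 -3 -1]
Row reduction gives pivot columns f,σ; rank = 2

2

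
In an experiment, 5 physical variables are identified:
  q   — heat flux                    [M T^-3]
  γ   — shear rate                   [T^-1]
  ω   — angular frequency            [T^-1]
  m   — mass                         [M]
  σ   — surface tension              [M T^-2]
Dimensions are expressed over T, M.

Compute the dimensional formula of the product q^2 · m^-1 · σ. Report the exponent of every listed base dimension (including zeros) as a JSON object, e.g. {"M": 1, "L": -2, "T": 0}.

Dimensional matrix (T×M by q×γ×ω×m×σ):
  T: [-3 -1 -1  0 -2]
  M: [ 1  0  0  1  1]
  [T]: (2)·-3+(-1)·0+(1)·-2 = -8
  [M]: (2)·1+(-1)·1+(1)·1 = 2
⇒ T^-8 M^2

{"T": -8, "M": 2}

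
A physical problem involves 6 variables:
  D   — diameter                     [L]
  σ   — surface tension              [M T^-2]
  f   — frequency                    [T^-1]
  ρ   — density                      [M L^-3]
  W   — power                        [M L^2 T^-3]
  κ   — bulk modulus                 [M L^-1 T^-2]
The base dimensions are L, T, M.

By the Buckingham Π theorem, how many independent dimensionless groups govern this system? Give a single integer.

3

Dimensional matrix (L×T×M by D×σ×f×ρ×W×κ):
  L: [ 1  0  0 -3  2 -1]
  T: [ 0 -2 -1  0 -3 -2]
  M: [ 0  1  0  1  1  1]
RREF → pivots at {D,σ,f} ⇒ r = 3
6 vars − rank 3 = 3 Π groups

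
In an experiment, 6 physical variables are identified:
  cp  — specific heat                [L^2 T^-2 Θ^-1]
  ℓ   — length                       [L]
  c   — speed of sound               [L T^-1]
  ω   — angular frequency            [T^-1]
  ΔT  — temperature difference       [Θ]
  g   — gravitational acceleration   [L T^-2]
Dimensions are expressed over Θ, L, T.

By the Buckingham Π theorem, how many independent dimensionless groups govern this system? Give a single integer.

3

Write exponents as rows Θ,L,T / cols cp,ℓ,c,ω,ΔT,g:
  Θ: [-1  0  0  0  1  0]
  L: [ 2  1  1  0  0  1]
  T: [-2  0 -1 -1  0 -2]
Row reduction gives pivot columns cp,ℓ,c; rank = 3
6 vars − rank 3 = 3 Π groups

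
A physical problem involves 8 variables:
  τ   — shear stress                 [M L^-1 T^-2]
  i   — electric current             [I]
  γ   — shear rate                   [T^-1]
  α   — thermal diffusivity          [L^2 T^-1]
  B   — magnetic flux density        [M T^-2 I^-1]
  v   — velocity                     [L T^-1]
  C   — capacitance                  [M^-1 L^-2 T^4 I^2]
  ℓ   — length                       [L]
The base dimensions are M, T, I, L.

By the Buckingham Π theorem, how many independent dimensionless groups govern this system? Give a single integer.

Dimensional matrix (M×T×I×L by τ×i×γ×α×B×v×C×ℓ):
  M: [ 1  0  0  0  1  0 -1  0]
  T: [-2  0 -1 -1 -2 -1  4  0]
  I: [ 0  1  0  0 -1  0  2  0]
  L: [-1  0  0  2  0  1 -2  1]
RREF → pivots at {τ,i,γ,α} ⇒ r = 4
8 vars − rank 4 = 4 Π groups

4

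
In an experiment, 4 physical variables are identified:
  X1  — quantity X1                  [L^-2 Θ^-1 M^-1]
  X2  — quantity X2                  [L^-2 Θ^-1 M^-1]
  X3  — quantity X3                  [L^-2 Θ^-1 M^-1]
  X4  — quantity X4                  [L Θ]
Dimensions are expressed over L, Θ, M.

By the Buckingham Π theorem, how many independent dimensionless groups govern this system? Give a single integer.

2

Write exponents as rows L,Θ,M / cols X1,X2,X3,X4:
  L: [-2 -2 -2  1]
  Θ: [-1 -1 -1  1]
  M: [-1 -1 -1  0]
RREF → pivots at {X1,X4} ⇒ r = 2
4 vars − rank 2 = 2 Π groups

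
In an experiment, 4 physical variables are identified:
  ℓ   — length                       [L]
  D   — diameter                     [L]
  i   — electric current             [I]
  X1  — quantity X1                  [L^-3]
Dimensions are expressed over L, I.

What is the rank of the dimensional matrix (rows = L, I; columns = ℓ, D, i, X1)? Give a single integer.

2

Dimensional matrix (L×I by ℓ×D×i×X1):
  L: [ 1  1  0 -3]
  I: [ 0  0  1  0]
Echelon form has 2 nonzero rows (pivots: ℓ,i)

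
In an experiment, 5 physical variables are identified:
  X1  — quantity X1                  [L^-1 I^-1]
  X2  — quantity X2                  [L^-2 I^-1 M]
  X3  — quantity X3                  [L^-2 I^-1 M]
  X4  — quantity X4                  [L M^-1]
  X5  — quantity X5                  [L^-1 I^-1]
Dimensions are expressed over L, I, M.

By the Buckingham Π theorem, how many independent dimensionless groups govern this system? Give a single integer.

3

Dimensional matrix (L×I×M by X1×X2×X3×X4×X5):
  L: [-1 -2 -2  1 -1]
  I: [-1 -1 -1  0 -1]
  M: [ 0  1  1 -1  0]
Row reduction gives pivot columns X1,X2; rank = 2
n=5, r=2 ⇒ 3 dimensionless groups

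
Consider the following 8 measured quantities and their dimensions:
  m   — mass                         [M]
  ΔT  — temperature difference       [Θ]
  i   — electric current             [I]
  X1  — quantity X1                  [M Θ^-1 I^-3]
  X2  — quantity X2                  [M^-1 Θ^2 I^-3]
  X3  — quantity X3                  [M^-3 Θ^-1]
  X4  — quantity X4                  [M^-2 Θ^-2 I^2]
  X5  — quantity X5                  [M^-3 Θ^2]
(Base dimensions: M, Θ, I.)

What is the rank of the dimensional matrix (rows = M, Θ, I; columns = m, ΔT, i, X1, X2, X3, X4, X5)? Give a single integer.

Exponent matrix [M,Θ,I] × [m,ΔT,i,X1,X2,X3,X4,X5]:
  M: [ 1  0  0  1 -1 -3 -2 -3]
  Θ: [ 0  1  0 -1  2 -1 -2  2]
  I: [ 0  0  1 -3 -3  0  2  0]
Row reduction gives pivot columns m,ΔT,i; rank = 3

3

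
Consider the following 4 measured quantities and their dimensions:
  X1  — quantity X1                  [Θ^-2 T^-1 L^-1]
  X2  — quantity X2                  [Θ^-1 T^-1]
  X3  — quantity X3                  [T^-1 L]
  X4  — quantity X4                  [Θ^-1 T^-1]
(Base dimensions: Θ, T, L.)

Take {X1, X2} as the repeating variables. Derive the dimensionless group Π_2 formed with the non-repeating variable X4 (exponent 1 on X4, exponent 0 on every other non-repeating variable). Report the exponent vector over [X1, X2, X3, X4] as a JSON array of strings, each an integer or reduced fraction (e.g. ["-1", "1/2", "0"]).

["0", "-1", "0", "1"]

Dimensional matrix (Θ×T×L by X1×X2×X3×X4):
  Θ: [-2 -1  0 -1]
  T: [-1 -1 -1 -1]
  L: [-1  0  1  0]
RREF → pivots at {X1,X2} ⇒ r = 2
Repeat: X1,X2; free: X3,X4
RREF:
  r0: [   1    0   -1    0]
  r1: [   0    1    2    1]
  r2: [   0    0    0    0]
Fix exponent of X4 at 1, X3 at 0; solve each RREF row for its pivot's exponent:
  r0: exp(X1) + (0)·1 = 0 ⇒ exp(X1) = 0
  r1: exp(X2) + (1)·1 = 0 ⇒ exp(X2) = -1
Π_2 = X2^-1 · X4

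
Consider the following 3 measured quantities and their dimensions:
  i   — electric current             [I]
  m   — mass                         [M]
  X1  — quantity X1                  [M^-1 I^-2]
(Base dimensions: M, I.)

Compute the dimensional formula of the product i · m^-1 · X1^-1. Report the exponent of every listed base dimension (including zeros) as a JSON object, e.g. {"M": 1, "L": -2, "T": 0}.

{"M": 0, "I": 3}

Exponent matrix [M,I] × [i,m,X1]:
  M: [ 0  1 -1]
  I: [ 1  0 -2]
  [M]: (1)·0+(-1)·1+(-1)·-1 = 0
  [I]: (1)·1+(-1)·0+(-1)·-2 = 3
⇒ I^3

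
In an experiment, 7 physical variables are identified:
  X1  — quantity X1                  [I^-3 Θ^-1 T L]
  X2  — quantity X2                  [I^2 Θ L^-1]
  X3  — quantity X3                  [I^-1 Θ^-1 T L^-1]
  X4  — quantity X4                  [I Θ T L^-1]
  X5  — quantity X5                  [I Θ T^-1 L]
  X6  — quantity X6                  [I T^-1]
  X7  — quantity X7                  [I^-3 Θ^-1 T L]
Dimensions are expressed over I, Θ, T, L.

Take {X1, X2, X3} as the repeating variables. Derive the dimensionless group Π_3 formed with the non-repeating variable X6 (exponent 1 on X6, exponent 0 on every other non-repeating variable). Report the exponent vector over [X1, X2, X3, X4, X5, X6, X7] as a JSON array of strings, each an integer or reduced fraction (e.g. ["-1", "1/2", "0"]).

Dimensional matrix (I×Θ×T×L by X1×X2×X3×X4×X5×X6×X7):
  I: [-3  2 -1  1  1  1 -3]
  Θ: [-1  1 -1  1  1  0 -1]
  T: [ 1  0  1  1 -1 -1  1]
  L: [ 1 -1 -1 -1  1  0  1]
RREF → pivots at {X1,X2,X3} ⇒ r = 3
Repeat: X1,X2,X3; free: X4,X5,X6,X7
RREF:
  r0: [   1    0    0    1    0   -1    1]
  r1: [   0    1    0    2    0   -1    0]
  r2: [   0    0    1    0   -1    0    0]
  r3: [   0    0    0    0    0    0    0]
Fix exponent of X6 at 1, X4 at 0, X5 at 0, X7 at 0; solve each RREF row for its pivot's exponent:
  r0: exp(X1) + (-1)·1 = 0 ⇒ exp(X1) = 1
  r1: exp(X2) + (-1)·1 = 0 ⇒ exp(X2) = 1
  r2: exp(X3) + (0)·1 = 0 ⇒ exp(X3) = 0
Π_3 = X1 · X2 · X6

["1", "1", "0", "0", "0", "1", "0"]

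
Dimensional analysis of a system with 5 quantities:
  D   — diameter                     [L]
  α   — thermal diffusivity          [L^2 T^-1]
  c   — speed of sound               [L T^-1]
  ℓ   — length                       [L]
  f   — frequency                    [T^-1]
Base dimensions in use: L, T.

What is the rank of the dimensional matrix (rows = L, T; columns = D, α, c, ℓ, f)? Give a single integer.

Dimensional matrix (L×T by D×α×c×ℓ×f):
  L: [ 1  2  1  1  0]
  T: [ 0 -1 -1  0 -1]
Echelon form has 2 nonzero rows (pivots: D,α)

2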